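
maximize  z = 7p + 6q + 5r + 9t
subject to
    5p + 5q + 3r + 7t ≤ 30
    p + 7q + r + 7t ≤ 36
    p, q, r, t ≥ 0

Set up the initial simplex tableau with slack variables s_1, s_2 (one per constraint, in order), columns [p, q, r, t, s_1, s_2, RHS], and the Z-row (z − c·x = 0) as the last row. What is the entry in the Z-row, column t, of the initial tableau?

-9

The Z-row carries the negated objective coefficients: the t entry is -9.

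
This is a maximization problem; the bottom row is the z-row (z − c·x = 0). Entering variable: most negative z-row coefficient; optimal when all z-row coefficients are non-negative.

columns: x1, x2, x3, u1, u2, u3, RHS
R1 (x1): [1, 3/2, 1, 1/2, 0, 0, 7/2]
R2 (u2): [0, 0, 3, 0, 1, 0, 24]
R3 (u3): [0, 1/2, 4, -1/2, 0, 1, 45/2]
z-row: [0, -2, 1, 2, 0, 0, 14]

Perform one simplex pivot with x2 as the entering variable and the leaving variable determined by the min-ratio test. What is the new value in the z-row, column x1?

Ratio test on column x2 — row 1: (7/2)/(3/2) = 7/3; row 2: entry 0 ≤ 0; row 3: (45/2)/(1/2) = 45. Minimum is 7/3 at row 1 (x1 leaves); pivot element 3/2.
Divide row 1 by 3/2; eliminate column x2 from the other rows.
z-row update in column x1: 0 − (-2)·(2/3) = 4/3.

4/3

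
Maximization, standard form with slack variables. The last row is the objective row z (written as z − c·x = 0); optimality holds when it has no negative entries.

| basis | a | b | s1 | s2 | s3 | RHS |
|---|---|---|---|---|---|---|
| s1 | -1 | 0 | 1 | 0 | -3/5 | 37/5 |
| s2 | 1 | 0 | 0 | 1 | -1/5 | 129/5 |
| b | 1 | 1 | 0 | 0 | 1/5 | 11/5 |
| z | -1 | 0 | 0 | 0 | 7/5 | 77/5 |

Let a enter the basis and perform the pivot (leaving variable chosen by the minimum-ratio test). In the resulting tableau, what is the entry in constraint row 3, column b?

Ratio test on column a — row 1: entry -1 ≤ 0; row 2: (129/5)/1 = 129/5; row 3: (11/5)/1 = 11/5. Minimum is 11/5 at row 3 (b leaves); pivot element 1.
Divide row 3 by 1; eliminate column a from the other rows.
In the new row 3, the b entry is the old entry divided by the pivot: 1/1 = 1.

1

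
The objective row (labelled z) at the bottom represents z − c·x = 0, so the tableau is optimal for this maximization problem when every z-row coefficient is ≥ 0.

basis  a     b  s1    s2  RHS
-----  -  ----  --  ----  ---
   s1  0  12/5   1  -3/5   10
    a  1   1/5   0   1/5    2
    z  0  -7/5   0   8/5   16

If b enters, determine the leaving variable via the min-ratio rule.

s1

Column b entries and ratios — s1: 10/(12/5) = 25/6; a: 2/(1/5) = 10.
Smallest ratio is 25/6 in the row of s1, so s1 leaves.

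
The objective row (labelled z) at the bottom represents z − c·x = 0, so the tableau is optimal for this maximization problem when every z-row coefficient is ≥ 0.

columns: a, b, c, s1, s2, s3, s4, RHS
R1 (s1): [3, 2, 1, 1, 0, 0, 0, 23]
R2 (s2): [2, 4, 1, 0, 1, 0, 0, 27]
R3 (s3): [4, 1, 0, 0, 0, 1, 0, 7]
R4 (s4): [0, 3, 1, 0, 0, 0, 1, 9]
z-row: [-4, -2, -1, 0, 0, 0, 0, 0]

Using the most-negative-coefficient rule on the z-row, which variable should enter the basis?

a

Negative z-row entries: a: -4, b: -2, c: -1.
The most negative is -4 in column a, so a enters.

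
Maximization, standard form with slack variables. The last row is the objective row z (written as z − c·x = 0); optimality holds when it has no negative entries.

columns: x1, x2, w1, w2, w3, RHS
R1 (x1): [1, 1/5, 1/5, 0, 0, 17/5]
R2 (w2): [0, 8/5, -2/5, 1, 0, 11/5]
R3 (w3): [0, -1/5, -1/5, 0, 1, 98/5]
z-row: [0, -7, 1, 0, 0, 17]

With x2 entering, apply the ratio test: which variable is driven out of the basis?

Column x2 entries and ratios — x1: (17/5)/(1/5) = 17; w2: (11/5)/(8/5) = 11/8; w3: -1/5 ≤ 0, skip.
Smallest ratio is 11/8 in the row of w2, so w2 leaves.

w2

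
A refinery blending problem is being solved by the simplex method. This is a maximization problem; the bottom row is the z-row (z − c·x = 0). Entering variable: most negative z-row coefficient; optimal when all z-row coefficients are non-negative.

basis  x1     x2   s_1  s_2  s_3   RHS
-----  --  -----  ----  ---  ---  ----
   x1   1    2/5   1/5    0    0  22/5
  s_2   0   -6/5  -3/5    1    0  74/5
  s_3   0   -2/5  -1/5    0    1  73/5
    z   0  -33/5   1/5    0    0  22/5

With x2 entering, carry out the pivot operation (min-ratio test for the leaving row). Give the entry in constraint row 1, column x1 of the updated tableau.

Ratio test on column x2 — row 1: (22/5)/(2/5) = 11; row 2: entry -6/5 ≤ 0; row 3: entry -2/5 ≤ 0. Minimum is 11 at row 1 (x1 leaves); pivot element 2/5.
Divide row 1 by 2/5; eliminate column x2 from the other rows.
In the new row 1, the x1 entry is the old entry divided by the pivot: 1/(2/5) = 5/2.

5/2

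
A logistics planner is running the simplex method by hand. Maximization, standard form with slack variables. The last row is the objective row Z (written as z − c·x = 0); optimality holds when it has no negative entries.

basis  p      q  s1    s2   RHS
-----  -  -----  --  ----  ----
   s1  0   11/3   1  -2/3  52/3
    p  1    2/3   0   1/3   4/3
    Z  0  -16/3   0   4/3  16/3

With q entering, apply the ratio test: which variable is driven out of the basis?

p

Column q entries and ratios — s1: (52/3)/(11/3) = 52/11; p: (4/3)/(2/3) = 2.
Smallest ratio is 2 in the row of p, so p leaves.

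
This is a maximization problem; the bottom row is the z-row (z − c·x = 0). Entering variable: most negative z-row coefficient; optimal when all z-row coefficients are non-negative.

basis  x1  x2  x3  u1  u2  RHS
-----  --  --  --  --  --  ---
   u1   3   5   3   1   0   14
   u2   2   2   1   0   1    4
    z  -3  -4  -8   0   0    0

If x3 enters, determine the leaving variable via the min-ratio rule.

u2

Column x3 entries and ratios — u1: 14/3 = 14/3; u2: 4/1 = 4.
Smallest ratio is 4 in the row of u2, so u2 leaves.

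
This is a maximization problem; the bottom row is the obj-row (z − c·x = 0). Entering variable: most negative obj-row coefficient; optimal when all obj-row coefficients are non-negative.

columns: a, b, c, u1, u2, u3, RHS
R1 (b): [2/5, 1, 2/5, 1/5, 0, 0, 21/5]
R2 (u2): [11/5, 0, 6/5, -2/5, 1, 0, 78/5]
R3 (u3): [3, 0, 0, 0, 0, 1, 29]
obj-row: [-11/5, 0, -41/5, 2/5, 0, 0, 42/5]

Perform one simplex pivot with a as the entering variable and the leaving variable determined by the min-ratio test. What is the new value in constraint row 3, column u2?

Ratio test on column a — row 1: (21/5)/(2/5) = 21/2; row 2: (78/5)/(11/5) = 78/11; row 3: 29/3 = 29/3. Minimum is 78/11 at row 2 (u2 leaves); pivot element 11/5.
Divide row 2 by 11/5; eliminate column a from the other rows.
Row 3 update in column u2: 0 − 3·(5/11) = -15/11.

-15/11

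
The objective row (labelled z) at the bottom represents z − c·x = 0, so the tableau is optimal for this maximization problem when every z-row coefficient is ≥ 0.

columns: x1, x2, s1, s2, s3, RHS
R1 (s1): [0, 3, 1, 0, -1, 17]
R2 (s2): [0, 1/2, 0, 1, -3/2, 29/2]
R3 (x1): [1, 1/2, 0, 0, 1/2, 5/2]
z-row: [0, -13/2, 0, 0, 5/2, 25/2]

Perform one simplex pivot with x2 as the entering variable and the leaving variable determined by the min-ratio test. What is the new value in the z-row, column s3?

Ratio test on column x2 — row 1: 17/3 = 17/3; row 2: (29/2)/(1/2) = 29; row 3: (5/2)/(1/2) = 5. Minimum is 5 at row 3 (x1 leaves); pivot element 1/2.
Divide row 3 by 1/2; eliminate column x2 from the other rows.
z-row update in column s3: 5/2 − (-13/2)·1 = 9.

9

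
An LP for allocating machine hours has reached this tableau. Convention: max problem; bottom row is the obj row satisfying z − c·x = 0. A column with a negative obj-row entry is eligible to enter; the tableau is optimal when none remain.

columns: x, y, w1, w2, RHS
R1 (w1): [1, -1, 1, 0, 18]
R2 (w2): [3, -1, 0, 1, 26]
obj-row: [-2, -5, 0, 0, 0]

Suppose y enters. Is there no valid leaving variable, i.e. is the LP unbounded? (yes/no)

yes

Every constraint-row entry in column y is ≤ 0, so increasing y is unbounded.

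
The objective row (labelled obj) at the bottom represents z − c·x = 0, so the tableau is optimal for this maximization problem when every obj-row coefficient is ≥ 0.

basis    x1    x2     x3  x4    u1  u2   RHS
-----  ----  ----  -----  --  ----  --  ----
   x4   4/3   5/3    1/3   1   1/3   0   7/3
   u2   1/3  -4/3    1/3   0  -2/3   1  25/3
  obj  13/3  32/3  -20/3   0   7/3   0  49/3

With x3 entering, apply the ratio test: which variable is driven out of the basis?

Column x3 entries and ratios — x4: (7/3)/(1/3) = 7; u2: (25/3)/(1/3) = 25.
Smallest ratio is 7 in the row of x4, so x4 leaves.

x4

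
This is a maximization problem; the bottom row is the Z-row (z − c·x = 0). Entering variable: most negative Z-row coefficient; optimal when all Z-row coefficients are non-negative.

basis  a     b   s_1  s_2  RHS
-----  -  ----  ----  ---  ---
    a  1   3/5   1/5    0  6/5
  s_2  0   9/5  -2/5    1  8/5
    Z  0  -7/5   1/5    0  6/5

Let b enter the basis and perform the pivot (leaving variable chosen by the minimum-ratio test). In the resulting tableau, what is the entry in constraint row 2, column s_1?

Ratio test on column b — row 1: (6/5)/(3/5) = 2; row 2: (8/5)/(9/5) = 8/9. Minimum is 8/9 at row 2 (s_2 leaves); pivot element 9/5.
Divide row 2 by 9/5; eliminate column b from the other rows.
In the new row 2, the s_1 entry is the old entry divided by the pivot: (-2/5)/(9/5) = -2/9.

-2/9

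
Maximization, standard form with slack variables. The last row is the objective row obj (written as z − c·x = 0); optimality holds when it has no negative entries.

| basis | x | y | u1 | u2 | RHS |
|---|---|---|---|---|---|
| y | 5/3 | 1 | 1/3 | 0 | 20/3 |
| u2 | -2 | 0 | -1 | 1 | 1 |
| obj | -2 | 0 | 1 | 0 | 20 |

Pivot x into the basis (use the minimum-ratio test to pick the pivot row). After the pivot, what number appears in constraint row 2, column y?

Ratio test on column x — row 1: (20/3)/(5/3) = 4; row 2: entry -2 ≤ 0. Minimum is 4 at row 1 (y leaves); pivot element 5/3.
Divide row 1 by 5/3; eliminate column x from the other rows.
Row 2 update in column y: 0 − (-2)·(3/5) = 6/5.

6/5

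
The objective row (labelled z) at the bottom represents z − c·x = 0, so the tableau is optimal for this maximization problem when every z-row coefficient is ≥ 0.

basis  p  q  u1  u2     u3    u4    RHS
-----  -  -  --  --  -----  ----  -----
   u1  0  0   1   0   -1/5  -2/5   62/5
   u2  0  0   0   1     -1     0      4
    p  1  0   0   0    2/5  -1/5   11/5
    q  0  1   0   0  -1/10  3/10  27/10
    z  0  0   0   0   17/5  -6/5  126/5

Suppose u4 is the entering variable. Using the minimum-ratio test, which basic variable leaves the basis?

Column u4 entries and ratios — u1: -2/5 ≤ 0, skip; u2: 0 ≤ 0, skip; p: -1/5 ≤ 0, skip; q: (27/10)/(3/10) = 9.
Smallest ratio is 9 in the row of q, so q leaves.

q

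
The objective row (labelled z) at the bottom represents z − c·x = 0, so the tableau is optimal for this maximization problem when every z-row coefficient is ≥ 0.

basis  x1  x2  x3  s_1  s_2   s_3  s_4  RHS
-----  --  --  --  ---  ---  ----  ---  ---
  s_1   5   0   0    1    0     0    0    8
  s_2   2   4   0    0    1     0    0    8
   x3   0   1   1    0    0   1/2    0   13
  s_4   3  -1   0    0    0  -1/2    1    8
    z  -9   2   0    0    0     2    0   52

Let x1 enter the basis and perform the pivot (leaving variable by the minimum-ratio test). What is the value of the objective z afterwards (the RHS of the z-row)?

Ratio test on column x1 — row 1: 8/5 = 8/5; row 2: 8/2 = 4; row 3: entry 0 ≤ 0; row 4: 8/3 = 8/3. Minimum is 8/5 at row 1 (s_1 leaves); pivot element 5.
Pivot on row 1; the z-row RHS becomes 52 − (-9)·(8/5) = 332/5.

332/5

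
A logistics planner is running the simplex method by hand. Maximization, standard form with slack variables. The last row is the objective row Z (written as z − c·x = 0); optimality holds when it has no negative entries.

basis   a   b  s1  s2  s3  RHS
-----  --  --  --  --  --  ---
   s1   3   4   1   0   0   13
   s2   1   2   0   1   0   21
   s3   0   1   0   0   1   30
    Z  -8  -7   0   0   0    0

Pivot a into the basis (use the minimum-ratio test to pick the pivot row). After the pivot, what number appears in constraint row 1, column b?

Ratio test on column a — row 1: 13/3 = 13/3; row 2: 21/1 = 21; row 3: entry 0 ≤ 0. Minimum is 13/3 at row 1 (s1 leaves); pivot element 3.
Divide row 1 by 3; eliminate column a from the other rows.
In the new row 1, the b entry is the old entry divided by the pivot: 4/3 = 4/3.

4/3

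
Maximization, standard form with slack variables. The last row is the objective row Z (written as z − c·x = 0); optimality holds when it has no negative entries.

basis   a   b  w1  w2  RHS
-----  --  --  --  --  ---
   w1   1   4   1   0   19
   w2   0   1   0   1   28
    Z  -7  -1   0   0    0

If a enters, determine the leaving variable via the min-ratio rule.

w1

Column a entries and ratios — w1: 19/1 = 19; w2: 0 ≤ 0, skip.
Smallest ratio is 19 in the row of w1, so w1 leaves.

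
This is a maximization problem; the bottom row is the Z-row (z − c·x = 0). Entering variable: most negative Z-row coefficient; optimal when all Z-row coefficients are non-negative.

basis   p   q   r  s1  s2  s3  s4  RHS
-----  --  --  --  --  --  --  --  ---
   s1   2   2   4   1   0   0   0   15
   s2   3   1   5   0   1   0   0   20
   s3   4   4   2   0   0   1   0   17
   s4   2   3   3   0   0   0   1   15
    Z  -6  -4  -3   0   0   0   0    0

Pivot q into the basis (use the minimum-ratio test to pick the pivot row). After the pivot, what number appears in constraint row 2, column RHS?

63/4

Ratio test on column q — row 1: 15/2 = 15/2; row 2: 20/1 = 20; row 3: 17/4 = 17/4; row 4: 15/3 = 5. Minimum is 17/4 at row 3 (s3 leaves); pivot element 4.
Divide row 3 by 4; eliminate column q from the other rows.
Row 2 update in column RHS: 20 − 1·(17/4) = 63/4.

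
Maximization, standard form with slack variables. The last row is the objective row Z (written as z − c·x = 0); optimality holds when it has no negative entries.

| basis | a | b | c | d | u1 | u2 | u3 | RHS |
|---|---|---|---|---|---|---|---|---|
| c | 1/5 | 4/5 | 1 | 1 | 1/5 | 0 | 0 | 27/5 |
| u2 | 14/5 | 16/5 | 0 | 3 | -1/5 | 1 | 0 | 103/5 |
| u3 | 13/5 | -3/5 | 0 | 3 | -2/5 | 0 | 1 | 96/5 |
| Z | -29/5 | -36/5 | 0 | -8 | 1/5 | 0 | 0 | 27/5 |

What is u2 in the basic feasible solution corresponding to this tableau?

u2 is basic (row 2); its value is the RHS of that row, 103/5.

103/5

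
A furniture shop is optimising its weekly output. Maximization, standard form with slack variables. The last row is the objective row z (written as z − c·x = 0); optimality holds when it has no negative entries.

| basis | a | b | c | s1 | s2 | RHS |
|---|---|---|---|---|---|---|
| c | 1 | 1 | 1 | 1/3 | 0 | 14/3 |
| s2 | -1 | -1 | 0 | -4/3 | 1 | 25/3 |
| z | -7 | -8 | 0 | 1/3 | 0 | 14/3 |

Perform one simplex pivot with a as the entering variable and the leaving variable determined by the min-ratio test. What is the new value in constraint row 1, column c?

1

Ratio test on column a — row 1: (14/3)/1 = 14/3; row 2: entry -1 ≤ 0. Minimum is 14/3 at row 1 (c leaves); pivot element 1.
Divide row 1 by 1; eliminate column a from the other rows.
In the new row 1, the c entry is the old entry divided by the pivot: 1/1 = 1.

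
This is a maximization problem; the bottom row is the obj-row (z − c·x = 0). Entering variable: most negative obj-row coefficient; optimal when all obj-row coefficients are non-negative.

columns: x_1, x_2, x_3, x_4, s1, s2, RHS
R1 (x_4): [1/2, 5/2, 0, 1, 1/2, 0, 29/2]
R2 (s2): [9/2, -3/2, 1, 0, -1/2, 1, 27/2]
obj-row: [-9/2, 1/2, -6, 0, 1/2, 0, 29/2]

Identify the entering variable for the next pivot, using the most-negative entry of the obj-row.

x_3

Negative obj-row entries: x_1: -9/2, x_3: -6.
The most negative is -6 in column x_3, so x_3 enters.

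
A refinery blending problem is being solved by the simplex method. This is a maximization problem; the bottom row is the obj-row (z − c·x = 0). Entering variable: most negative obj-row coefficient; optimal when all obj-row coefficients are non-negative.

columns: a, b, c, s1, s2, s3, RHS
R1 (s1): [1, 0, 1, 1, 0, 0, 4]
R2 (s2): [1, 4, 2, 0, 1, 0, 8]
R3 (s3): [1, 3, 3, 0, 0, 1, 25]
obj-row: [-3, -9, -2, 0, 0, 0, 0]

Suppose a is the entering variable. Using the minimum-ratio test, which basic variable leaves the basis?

Column a entries and ratios — s1: 4/1 = 4; s2: 8/1 = 8; s3: 25/1 = 25.
Smallest ratio is 4 in the row of s1, so s1 leaves.

s1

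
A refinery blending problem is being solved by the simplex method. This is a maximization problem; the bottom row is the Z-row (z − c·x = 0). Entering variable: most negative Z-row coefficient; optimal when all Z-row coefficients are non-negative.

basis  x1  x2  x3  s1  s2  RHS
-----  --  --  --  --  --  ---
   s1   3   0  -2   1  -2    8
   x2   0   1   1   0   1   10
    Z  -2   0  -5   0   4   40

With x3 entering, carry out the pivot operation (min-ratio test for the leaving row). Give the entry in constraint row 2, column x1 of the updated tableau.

Ratio test on column x3 — row 1: entry -2 ≤ 0; row 2: 10/1 = 10. Minimum is 10 at row 2 (x2 leaves); pivot element 1.
Divide row 2 by 1; eliminate column x3 from the other rows.
In the new row 2, the x1 entry is the old entry divided by the pivot: 0/1 = 0.

0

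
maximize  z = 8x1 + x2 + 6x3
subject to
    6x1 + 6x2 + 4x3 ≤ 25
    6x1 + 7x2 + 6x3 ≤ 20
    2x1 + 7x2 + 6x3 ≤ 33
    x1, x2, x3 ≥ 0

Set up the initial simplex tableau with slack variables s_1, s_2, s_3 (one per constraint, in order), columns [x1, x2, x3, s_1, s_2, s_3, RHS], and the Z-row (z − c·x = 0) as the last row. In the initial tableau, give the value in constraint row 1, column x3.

4

Constraint 1 has coefficient 4 on x3.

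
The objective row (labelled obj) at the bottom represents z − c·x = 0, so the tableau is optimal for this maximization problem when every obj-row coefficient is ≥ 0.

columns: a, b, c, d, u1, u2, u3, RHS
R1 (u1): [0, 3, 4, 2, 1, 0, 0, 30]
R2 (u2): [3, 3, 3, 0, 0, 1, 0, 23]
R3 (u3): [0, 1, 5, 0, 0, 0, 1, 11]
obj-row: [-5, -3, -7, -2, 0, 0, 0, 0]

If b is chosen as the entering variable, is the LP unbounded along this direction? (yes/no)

no

Column b has positive entries in row(s) 1, 2, 3, so the ratio test bounds it — not unbounded.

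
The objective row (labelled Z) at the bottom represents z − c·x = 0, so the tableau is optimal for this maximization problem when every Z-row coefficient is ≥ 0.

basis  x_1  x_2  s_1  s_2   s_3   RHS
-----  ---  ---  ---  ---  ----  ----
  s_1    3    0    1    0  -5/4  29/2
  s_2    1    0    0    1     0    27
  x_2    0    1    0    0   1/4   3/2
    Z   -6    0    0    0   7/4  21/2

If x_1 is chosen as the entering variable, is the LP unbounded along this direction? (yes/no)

no

Column x_1 has positive entries in row(s) 1, 2, so the ratio test bounds it — not unbounded.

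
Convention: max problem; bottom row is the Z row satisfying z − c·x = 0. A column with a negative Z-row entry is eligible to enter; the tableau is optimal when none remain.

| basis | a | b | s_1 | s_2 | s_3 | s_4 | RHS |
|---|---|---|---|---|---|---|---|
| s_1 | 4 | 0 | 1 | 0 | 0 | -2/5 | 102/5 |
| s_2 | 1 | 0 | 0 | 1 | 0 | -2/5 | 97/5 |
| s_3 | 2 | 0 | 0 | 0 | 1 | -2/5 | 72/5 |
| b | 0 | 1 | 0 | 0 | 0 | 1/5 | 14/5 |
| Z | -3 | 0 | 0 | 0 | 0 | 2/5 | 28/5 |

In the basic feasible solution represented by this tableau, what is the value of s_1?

102/5

s_1 is basic (row 1); its value is the RHS of that row, 102/5.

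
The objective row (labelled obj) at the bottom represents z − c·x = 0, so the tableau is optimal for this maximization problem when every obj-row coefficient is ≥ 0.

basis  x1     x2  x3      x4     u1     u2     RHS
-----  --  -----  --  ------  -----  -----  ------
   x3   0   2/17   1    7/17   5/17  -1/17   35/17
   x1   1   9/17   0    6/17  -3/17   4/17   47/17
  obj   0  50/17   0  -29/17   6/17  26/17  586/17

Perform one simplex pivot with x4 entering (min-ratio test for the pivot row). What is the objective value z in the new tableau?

43

Ratio test on column x4 — row 1: (35/17)/(7/17) = 5; row 2: (47/17)/(6/17) = 47/6. Minimum is 5 at row 1 (x3 leaves); pivot element 7/17.
Pivot on row 1; the obj-row RHS becomes 586/17 − (-29/17)·5 = 43.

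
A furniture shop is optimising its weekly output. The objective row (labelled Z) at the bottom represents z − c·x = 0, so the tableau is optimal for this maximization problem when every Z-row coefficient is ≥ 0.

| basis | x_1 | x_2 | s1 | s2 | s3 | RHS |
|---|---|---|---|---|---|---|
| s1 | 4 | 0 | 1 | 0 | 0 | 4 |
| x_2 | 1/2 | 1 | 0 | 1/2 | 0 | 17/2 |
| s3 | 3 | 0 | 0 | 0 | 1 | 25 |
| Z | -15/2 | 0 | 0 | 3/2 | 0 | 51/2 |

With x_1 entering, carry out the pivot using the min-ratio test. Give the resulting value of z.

Ratio test on column x_1 — row 1: 4/4 = 1; row 2: (17/2)/(1/2) = 17; row 3: 25/3 = 25/3. Minimum is 1 at row 1 (s1 leaves); pivot element 4.
Pivot on row 1; the Z-row RHS becomes 51/2 − (-15/2)·1 = 33.

33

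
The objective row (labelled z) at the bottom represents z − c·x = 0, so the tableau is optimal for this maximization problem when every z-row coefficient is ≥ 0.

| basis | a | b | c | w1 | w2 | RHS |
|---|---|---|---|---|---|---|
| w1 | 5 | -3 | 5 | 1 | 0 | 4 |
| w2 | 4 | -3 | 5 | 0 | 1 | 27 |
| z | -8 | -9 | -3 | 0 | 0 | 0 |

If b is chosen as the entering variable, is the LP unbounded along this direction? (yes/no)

yes

Every constraint-row entry in column b is ≤ 0, so increasing b is unbounded.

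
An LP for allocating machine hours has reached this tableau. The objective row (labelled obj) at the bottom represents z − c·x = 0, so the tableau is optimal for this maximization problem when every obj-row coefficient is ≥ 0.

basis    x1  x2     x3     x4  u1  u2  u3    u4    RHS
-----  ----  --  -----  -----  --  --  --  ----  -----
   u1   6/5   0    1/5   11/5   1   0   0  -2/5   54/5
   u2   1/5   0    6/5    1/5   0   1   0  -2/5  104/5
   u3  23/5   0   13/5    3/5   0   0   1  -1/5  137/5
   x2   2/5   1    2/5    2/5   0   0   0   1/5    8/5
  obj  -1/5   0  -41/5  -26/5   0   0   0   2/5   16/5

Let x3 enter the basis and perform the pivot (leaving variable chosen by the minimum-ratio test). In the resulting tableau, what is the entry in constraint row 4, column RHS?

4

Ratio test on column x3 — row 1: (54/5)/(1/5) = 54; row 2: (104/5)/(6/5) = 52/3; row 3: (137/5)/(13/5) = 137/13; row 4: (8/5)/(2/5) = 4. Minimum is 4 at row 4 (x2 leaves); pivot element 2/5.
Divide row 4 by 2/5; eliminate column x3 from the other rows.
In the new row 4, the RHS entry is the old entry divided by the pivot: (8/5)/(2/5) = 4.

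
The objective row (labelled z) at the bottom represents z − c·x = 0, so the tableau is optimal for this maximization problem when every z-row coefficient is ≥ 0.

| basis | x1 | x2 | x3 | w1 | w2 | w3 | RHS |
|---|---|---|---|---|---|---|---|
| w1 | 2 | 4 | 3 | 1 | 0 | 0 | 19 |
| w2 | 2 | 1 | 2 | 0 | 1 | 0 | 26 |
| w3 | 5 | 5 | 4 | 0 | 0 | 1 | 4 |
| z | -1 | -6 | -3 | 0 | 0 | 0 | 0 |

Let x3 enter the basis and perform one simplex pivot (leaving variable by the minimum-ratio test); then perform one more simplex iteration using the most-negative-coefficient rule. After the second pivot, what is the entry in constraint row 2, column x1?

Ratio test on column x3 — row 1: 19/3 = 19/3; row 2: 26/2 = 13; row 3: 4/4 = 1. Minimum is 1 at row 3 (w3 leaves); pivot element 4.
Divide row 3 by 4; eliminate column x3 from the other rows.
Second iteration: most negative z-row entry is -9/4 in column x2, so x2 enters.
Ratio test on column x2 — row 1: 16/(1/4) = 64; row 2: entry -3/2 ≤ 0; row 3: 1/(5/4) = 4/5. Minimum is 4/5 at row 3 (x3 leaves); pivot element 5/4.
Divide row 3 by 5/4; eliminate column x2 from the other rows.
After both pivots, the entry at constraint row 2, column x1 is 1.

1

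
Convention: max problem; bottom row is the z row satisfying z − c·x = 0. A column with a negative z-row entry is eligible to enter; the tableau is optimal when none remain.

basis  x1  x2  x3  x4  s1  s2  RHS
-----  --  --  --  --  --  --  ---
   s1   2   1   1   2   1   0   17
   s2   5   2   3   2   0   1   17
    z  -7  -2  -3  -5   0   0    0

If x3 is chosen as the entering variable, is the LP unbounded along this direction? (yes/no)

Column x3 has positive entries in row(s) 1, 2, so the ratio test bounds it — not unbounded.

no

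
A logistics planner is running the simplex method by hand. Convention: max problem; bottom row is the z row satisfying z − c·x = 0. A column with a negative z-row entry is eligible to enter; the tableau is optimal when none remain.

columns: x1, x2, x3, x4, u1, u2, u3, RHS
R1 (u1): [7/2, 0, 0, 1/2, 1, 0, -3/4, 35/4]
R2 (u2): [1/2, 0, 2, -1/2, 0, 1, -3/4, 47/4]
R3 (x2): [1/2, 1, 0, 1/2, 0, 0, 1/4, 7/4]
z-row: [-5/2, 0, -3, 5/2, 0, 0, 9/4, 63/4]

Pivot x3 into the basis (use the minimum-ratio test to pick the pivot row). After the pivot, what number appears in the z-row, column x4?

7/4

Ratio test on column x3 — row 1: entry 0 ≤ 0; row 2: (47/4)/2 = 47/8; row 3: entry 0 ≤ 0. Minimum is 47/8 at row 2 (u2 leaves); pivot element 2.
Divide row 2 by 2; eliminate column x3 from the other rows.
z-row update in column x4: 5/2 − (-3)·(-1/4) = 7/4.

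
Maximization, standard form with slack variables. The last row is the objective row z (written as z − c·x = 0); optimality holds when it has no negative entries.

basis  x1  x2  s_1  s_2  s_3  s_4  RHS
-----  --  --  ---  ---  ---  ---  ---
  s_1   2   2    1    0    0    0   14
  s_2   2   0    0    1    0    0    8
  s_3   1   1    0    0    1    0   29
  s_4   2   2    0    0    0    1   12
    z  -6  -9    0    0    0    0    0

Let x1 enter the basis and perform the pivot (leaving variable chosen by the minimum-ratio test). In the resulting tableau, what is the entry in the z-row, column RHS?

Ratio test on column x1 — row 1: 14/2 = 7; row 2: 8/2 = 4; row 3: 29/1 = 29; row 4: 12/2 = 6. Minimum is 4 at row 2 (s_2 leaves); pivot element 2.
Divide row 2 by 2; eliminate column x1 from the other rows.
z-row update in column RHS: 0 − (-6)·4 = 24.

24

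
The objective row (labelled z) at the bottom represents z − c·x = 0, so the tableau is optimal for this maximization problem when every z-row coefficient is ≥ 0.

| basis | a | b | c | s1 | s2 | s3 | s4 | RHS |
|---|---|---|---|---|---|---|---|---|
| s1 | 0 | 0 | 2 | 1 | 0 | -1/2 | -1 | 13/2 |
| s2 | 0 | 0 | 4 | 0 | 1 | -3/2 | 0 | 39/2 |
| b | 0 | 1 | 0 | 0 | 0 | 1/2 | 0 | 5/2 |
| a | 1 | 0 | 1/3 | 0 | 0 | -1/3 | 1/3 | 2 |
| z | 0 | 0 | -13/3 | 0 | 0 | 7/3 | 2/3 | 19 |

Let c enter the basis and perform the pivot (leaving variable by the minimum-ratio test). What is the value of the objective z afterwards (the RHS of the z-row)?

Ratio test on column c — row 1: (13/2)/2 = 13/4; row 2: (39/2)/4 = 39/8; row 3: entry 0 ≤ 0; row 4: 2/(1/3) = 6. Minimum is 13/4 at row 1 (s1 leaves); pivot element 2.
Pivot on row 1; the z-row RHS becomes 19 − (-13/3)·(13/4) = 397/12.

397/12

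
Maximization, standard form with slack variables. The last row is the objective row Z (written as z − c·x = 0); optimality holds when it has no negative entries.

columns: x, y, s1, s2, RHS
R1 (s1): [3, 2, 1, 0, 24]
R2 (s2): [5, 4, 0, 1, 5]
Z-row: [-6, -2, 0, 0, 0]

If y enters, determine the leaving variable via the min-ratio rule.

Column y entries and ratios — s1: 24/2 = 12; s2: 5/4 = 5/4.
Smallest ratio is 5/4 in the row of s2, so s2 leaves.

s2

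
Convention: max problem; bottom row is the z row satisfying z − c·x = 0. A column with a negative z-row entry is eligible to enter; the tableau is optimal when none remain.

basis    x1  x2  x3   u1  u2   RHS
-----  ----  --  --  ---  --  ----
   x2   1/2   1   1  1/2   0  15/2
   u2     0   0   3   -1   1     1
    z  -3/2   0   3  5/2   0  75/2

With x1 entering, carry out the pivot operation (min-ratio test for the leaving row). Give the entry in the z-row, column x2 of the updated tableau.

3

Ratio test on column x1 — row 1: (15/2)/(1/2) = 15; row 2: entry 0 ≤ 0. Minimum is 15 at row 1 (x2 leaves); pivot element 1/2.
Divide row 1 by 1/2; eliminate column x1 from the other rows.
z-row update in column x2: 0 − (-3/2)·2 = 3.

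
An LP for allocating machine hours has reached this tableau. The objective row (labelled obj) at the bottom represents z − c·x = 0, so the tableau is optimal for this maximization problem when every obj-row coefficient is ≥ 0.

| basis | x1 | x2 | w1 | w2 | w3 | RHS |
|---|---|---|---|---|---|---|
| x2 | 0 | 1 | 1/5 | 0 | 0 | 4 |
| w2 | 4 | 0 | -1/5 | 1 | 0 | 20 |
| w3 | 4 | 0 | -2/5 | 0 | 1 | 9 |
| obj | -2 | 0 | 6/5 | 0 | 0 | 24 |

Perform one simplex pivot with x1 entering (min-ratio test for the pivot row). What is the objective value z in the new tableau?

Ratio test on column x1 — row 1: entry 0 ≤ 0; row 2: 20/4 = 5; row 3: 9/4 = 9/4. Minimum is 9/4 at row 3 (w3 leaves); pivot element 4.
Pivot on row 3; the obj-row RHS becomes 24 − (-2)·(9/4) = 57/2.

57/2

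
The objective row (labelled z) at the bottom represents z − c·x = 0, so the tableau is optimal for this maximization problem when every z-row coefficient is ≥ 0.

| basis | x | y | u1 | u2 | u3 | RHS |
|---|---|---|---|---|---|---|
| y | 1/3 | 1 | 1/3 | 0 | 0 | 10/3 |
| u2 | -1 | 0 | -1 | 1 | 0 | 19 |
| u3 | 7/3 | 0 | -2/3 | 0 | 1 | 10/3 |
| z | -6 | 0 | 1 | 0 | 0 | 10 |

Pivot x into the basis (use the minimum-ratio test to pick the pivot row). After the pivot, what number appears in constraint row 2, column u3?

3/7

Ratio test on column x — row 1: (10/3)/(1/3) = 10; row 2: entry -1 ≤ 0; row 3: (10/3)/(7/3) = 10/7. Minimum is 10/7 at row 3 (u3 leaves); pivot element 7/3.
Divide row 3 by 7/3; eliminate column x from the other rows.
Row 2 update in column u3: 0 − (-1)·(3/7) = 3/7.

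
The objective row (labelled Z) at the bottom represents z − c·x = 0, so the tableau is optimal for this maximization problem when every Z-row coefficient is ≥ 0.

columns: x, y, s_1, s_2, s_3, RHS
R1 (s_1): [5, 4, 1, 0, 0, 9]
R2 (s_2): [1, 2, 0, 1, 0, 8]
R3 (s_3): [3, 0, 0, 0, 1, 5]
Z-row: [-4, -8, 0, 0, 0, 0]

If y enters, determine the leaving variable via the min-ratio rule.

Column y entries and ratios — s_1: 9/4 = 9/4; s_2: 8/2 = 4; s_3: 0 ≤ 0, skip.
Smallest ratio is 9/4 in the row of s_1, so s_1 leaves.

s_1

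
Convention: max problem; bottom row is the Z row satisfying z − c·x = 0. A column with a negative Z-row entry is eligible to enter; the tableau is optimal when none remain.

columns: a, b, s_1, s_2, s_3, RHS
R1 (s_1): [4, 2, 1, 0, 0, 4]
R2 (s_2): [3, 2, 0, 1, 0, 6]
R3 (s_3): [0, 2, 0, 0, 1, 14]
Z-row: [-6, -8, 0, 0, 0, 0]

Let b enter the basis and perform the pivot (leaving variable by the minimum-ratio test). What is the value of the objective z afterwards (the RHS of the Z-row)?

Ratio test on column b — row 1: 4/2 = 2; row 2: 6/2 = 3; row 3: 14/2 = 7. Minimum is 2 at row 1 (s_1 leaves); pivot element 2.
Pivot on row 1; the Z-row RHS becomes 0 − (-8)·2 = 16.

16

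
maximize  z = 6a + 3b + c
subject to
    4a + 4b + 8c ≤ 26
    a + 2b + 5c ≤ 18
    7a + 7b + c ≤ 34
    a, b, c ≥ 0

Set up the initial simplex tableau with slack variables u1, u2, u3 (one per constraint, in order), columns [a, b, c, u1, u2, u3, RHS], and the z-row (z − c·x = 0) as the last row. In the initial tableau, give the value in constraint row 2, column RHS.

The RHS of constraint 2 is b_2 = 18.

18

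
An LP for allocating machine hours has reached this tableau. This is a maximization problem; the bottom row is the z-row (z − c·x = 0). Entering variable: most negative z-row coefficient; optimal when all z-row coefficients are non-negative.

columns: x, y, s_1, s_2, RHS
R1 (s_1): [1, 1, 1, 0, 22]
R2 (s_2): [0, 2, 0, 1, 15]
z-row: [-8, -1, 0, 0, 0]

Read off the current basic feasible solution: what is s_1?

s_1 is basic (row 1); its value is the RHS of that row, 22.

22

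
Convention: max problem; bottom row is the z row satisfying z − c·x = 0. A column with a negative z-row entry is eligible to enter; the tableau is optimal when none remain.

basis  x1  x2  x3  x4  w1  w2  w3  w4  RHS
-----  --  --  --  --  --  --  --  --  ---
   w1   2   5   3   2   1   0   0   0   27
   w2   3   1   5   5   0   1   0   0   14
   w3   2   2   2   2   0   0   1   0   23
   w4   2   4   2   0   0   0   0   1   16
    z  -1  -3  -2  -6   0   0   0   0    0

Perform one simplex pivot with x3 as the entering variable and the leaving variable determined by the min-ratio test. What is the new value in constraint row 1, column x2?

22/5

Ratio test on column x3 — row 1: 27/3 = 9; row 2: 14/5 = 14/5; row 3: 23/2 = 23/2; row 4: 16/2 = 8. Minimum is 14/5 at row 2 (w2 leaves); pivot element 5.
Divide row 2 by 5; eliminate column x3 from the other rows.
Row 1 update in column x2: 5 − 3·(1/5) = 22/5.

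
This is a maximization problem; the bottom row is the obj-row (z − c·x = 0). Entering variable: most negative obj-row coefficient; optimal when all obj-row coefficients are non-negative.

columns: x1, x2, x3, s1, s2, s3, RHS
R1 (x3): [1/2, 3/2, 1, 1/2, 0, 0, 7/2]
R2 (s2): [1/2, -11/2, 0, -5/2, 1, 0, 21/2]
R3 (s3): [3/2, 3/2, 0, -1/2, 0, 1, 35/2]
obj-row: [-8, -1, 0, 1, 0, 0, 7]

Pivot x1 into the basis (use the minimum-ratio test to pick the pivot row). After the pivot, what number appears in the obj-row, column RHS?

Ratio test on column x1 — row 1: (7/2)/(1/2) = 7; row 2: (21/2)/(1/2) = 21; row 3: (35/2)/(3/2) = 35/3. Minimum is 7 at row 1 (x3 leaves); pivot element 1/2.
Divide row 1 by 1/2; eliminate column x1 from the other rows.
obj-row update in column RHS: 7 − (-8)·7 = 63.

63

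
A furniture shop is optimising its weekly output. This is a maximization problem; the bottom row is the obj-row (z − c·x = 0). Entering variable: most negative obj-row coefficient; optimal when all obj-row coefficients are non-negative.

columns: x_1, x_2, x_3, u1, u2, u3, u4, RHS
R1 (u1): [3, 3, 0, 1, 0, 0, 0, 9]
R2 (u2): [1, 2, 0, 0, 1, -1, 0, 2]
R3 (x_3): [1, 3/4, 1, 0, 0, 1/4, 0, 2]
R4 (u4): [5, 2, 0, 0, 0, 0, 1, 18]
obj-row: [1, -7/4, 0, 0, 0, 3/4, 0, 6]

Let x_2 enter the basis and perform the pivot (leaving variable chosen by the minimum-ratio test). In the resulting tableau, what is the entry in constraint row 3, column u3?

5/8

Ratio test on column x_2 — row 1: 9/3 = 3; row 2: 2/2 = 1; row 3: 2/(3/4) = 8/3; row 4: 18/2 = 9. Minimum is 1 at row 2 (u2 leaves); pivot element 2.
Divide row 2 by 2; eliminate column x_2 from the other rows.
Row 3 update in column u3: 1/4 − (3/4)·(-1/2) = 5/8.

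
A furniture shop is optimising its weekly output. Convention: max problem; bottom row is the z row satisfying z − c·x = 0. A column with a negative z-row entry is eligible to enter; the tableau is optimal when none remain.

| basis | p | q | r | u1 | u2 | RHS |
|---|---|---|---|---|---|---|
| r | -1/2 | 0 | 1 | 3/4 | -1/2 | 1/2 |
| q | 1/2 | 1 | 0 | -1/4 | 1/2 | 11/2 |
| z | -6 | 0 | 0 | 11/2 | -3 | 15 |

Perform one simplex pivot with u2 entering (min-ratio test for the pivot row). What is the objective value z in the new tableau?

Ratio test on column u2 — row 1: entry -1/2 ≤ 0; row 2: (11/2)/(1/2) = 11. Minimum is 11 at row 2 (q leaves); pivot element 1/2.
Pivot on row 2; the z-row RHS becomes 15 − (-3)·11 = 48.

48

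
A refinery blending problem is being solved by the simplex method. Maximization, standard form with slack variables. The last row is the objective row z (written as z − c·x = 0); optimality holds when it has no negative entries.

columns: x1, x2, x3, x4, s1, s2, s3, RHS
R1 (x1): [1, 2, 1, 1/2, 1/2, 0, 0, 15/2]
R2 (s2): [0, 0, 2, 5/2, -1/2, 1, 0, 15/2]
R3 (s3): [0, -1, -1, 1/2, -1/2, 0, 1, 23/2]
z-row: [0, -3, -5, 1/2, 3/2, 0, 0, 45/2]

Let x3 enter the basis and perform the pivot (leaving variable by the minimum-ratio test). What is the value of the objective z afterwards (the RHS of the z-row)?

Ratio test on column x3 — row 1: (15/2)/1 = 15/2; row 2: (15/2)/2 = 15/4; row 3: entry -1 ≤ 0. Minimum is 15/4 at row 2 (s2 leaves); pivot element 2.
Pivot on row 2; the z-row RHS becomes 45/2 − (-5)·(15/4) = 165/4.

165/4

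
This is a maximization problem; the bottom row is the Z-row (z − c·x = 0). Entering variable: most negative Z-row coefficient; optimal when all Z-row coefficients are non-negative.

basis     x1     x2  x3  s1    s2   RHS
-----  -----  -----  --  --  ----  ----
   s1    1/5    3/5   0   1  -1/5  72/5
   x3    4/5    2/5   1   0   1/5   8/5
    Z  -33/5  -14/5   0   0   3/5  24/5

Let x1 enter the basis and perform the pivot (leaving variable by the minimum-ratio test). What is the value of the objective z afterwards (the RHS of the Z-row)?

Ratio test on column x1 — row 1: (72/5)/(1/5) = 72; row 2: (8/5)/(4/5) = 2. Minimum is 2 at row 2 (x3 leaves); pivot element 4/5.
Pivot on row 2; the Z-row RHS becomes 24/5 − (-33/5)·2 = 18.

18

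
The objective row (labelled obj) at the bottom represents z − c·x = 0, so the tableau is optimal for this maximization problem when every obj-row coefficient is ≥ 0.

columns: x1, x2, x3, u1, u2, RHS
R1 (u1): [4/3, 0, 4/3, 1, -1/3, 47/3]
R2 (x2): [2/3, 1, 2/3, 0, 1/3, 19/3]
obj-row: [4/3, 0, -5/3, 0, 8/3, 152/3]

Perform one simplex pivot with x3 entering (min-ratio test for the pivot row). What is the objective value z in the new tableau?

133/2

Ratio test on column x3 — row 1: (47/3)/(4/3) = 47/4; row 2: (19/3)/(2/3) = 19/2. Minimum is 19/2 at row 2 (x2 leaves); pivot element 2/3.
Pivot on row 2; the obj-row RHS becomes 152/3 − (-5/3)·(19/2) = 133/2.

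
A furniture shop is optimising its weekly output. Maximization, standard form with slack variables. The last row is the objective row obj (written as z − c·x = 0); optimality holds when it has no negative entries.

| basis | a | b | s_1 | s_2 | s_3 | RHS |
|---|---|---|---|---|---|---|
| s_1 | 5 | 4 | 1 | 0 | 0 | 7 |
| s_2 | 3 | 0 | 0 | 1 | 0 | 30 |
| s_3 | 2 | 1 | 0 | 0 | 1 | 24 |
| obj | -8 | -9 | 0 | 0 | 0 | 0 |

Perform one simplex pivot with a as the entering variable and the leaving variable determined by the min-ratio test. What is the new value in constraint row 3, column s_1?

-2/5

Ratio test on column a — row 1: 7/5 = 7/5; row 2: 30/3 = 10; row 3: 24/2 = 12. Minimum is 7/5 at row 1 (s_1 leaves); pivot element 5.
Divide row 1 by 5; eliminate column a from the other rows.
Row 3 update in column s_1: 0 − 2·(1/5) = -2/5.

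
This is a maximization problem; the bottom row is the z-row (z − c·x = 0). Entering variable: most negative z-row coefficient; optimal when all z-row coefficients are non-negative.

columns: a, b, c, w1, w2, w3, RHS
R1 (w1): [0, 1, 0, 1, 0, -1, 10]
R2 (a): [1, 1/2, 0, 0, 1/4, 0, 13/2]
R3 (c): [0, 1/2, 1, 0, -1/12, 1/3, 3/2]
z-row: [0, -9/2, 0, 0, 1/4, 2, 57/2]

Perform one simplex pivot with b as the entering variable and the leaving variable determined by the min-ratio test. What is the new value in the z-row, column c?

Ratio test on column b — row 1: 10/1 = 10; row 2: (13/2)/(1/2) = 13; row 3: (3/2)/(1/2) = 3. Minimum is 3 at row 3 (c leaves); pivot element 1/2.
Divide row 3 by 1/2; eliminate column b from the other rows.
z-row update in column c: 0 − (-9/2)·2 = 9.

9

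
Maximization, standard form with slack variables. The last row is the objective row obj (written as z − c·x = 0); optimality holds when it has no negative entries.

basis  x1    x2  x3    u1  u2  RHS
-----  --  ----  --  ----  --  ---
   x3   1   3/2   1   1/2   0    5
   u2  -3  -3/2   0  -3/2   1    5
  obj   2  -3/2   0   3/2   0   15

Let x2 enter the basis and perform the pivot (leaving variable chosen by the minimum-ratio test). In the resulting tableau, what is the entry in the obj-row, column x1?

3

Ratio test on column x2 — row 1: 5/(3/2) = 10/3; row 2: entry -3/2 ≤ 0. Minimum is 10/3 at row 1 (x3 leaves); pivot element 3/2.
Divide row 1 by 3/2; eliminate column x2 from the other rows.
obj-row update in column x1: 2 − (-3/2)·(2/3) = 3.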